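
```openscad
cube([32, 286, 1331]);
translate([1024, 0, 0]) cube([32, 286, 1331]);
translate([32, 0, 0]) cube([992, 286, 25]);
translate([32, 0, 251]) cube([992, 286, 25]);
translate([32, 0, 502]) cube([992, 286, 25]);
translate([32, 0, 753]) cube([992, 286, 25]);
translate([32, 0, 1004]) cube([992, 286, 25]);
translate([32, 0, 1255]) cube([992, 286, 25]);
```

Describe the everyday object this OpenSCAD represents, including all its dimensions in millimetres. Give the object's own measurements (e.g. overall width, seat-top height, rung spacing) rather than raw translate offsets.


An open bookshelf. Two side panels, each 32 mm thick, 286 mm deep and 1331 mm tall, stand 1056 mm apart (outside-to-outside). Between them sit 6 shelves, each 25 mm thick and 286 mm deep, spanning the full gap between the sides. The bottom shelf rests on the floor (its underside at z = 0) and the clear gap between one shelf's top and the next shelf's underside is 226 mm.


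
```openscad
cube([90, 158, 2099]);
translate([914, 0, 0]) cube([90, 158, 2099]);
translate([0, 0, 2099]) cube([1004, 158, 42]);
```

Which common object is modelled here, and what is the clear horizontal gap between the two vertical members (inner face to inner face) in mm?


A door frame. The clear opening width is 824 mm.

Two 2099 mm tall posts with a header on top — a door frame. The left jamb is 90 mm wide at x = 0; the right jamb starts at x = 914. The clear opening is 914 − 90 = 824 mm.


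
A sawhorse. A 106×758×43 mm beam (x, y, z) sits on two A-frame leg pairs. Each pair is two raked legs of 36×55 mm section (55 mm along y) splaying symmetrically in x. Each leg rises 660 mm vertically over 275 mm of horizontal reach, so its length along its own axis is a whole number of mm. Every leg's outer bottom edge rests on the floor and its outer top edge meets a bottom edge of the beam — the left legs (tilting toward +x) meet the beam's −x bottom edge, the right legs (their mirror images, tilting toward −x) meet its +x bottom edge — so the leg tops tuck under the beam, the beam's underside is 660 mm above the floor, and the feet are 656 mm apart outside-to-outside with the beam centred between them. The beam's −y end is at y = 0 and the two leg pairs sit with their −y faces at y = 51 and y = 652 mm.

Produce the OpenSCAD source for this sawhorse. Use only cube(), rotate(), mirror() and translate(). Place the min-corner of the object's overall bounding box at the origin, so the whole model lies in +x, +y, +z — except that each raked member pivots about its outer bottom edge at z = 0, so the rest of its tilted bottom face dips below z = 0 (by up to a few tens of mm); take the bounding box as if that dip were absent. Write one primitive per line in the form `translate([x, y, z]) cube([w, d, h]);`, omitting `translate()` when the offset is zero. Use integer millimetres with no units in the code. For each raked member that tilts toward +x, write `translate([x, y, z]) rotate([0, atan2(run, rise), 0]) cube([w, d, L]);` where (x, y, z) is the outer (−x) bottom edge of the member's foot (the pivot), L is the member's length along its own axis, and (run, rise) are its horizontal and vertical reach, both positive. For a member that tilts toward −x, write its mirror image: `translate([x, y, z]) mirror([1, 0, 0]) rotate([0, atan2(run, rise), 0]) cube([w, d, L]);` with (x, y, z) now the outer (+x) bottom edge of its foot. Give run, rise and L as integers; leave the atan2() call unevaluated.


translate([275, 0, 660]) cube([106, 758, 43]);
translate([0, 51, 0]) rotate([0, atan2(275, 660), 0]) cube([36, 55, 715]);
translate([656, 51, 0]) mirror([1, 0, 0]) rotate([0, atan2(275, 660), 0]) cube([36, 55, 715]);
translate([0, 652, 0]) rotate([0, atan2(275, 660), 0]) cube([36, 55, 715]);
translate([656, 652, 0]) mirror([1, 0, 0]) rotate([0, atan2(275, 660), 0]) cube([36, 55, 715]);


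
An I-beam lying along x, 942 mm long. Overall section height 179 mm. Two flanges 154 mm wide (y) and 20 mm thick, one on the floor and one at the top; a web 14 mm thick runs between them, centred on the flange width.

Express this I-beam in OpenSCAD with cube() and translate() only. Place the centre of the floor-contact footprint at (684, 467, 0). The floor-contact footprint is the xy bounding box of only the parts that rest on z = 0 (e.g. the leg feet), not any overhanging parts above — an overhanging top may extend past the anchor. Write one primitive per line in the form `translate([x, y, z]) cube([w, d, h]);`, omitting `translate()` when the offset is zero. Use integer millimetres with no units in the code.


translate([213, 390, 0]) cube([942, 154, 20]);
translate([213, 460, 20]) cube([942, 14, 139]);
translate([213, 390, 159]) cube([942, 154, 20]);


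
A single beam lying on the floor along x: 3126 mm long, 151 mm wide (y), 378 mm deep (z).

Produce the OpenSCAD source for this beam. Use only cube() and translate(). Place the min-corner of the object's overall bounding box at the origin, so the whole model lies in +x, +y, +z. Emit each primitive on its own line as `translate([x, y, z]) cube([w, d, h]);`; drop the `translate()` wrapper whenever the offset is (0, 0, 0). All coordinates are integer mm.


cube([3126, 151, 378]);


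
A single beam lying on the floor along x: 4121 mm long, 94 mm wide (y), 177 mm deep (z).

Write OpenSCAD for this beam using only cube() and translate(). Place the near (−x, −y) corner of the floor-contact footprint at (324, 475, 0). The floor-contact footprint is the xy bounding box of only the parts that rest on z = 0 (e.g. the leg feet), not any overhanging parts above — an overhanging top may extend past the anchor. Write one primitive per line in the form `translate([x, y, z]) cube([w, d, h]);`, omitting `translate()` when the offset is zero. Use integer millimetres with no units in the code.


translate([324, 475, 0]) cube([4121, 94, 177]);


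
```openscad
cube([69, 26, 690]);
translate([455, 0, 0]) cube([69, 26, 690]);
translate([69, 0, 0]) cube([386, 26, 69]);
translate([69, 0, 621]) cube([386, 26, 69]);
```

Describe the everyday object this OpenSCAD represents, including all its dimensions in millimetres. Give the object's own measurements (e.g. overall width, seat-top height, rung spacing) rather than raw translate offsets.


A rectangular picture frame lying in the x–z plane (depth along y). The opening is 386 mm wide (x) by 552 mm tall (z), surrounded by a border 69 mm wide on all four sides. The frame is 26 mm deep and is made of two full-height vertical stiles with two horizontal rails fitted between them.


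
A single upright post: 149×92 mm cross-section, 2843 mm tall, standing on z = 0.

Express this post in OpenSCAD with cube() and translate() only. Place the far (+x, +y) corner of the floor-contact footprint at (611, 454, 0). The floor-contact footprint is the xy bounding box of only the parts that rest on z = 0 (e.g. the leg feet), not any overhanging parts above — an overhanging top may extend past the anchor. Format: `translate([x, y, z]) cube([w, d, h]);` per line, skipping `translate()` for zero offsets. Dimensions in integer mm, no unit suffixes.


translate([462, 362, 0]) cube([149, 92, 2843]);


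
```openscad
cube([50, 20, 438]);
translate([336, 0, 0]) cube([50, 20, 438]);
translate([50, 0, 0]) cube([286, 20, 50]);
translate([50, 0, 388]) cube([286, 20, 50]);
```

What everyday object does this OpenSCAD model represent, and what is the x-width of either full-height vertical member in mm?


A picture frame. The border width is 50 mm.

Four thin pieces enclosing a rectangular opening — a picture frame. The two full-height stiles are 438 mm tall; the top rail sits at z = 388 and is 50 mm tall, so the border above the opening is 438 − 388 = 50 mm, matching the stile x-width.


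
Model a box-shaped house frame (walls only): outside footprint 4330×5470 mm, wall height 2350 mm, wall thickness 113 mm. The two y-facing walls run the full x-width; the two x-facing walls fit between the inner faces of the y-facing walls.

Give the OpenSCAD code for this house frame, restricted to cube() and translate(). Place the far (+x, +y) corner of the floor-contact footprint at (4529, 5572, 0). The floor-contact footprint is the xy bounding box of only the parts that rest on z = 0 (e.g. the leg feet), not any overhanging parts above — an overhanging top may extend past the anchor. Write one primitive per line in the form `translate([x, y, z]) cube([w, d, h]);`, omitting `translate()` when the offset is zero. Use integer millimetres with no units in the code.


translate([199, 102, 0]) cube([4330, 113, 2350]);
translate([199, 5459, 0]) cube([4330, 113, 2350]);
translate([199, 215, 0]) cube([113, 5244, 2350]);
translate([4416, 215, 0]) cube([113, 5244, 2350]);


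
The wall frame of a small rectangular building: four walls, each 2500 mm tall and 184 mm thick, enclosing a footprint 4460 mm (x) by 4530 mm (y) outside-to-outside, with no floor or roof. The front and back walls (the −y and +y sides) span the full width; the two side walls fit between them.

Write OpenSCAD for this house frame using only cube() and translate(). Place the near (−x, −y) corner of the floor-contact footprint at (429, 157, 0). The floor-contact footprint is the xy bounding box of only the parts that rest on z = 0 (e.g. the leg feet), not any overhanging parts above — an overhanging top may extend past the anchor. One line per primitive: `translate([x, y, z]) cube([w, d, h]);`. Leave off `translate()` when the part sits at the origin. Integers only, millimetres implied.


translate([429, 157, 0]) cube([4460, 184, 2500]);
translate([429, 4503, 0]) cube([4460, 184, 2500]);
translate([429, 341, 0]) cube([184, 4162, 2500]);
translate([4705, 341, 0]) cube([184, 4162, 2500]);


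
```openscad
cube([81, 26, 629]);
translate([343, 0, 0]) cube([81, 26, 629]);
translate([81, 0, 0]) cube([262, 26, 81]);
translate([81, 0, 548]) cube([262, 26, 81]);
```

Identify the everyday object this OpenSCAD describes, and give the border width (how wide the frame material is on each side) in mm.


A picture frame. The border width is 81 mm.

Four thin pieces enclosing a rectangular opening — a picture frame. The two full-height stiles are 629 mm tall; the top rail sits at z = 548 and is 81 mm tall, so the border above the opening is 629 − 548 = 81 mm, matching the stile x-width.


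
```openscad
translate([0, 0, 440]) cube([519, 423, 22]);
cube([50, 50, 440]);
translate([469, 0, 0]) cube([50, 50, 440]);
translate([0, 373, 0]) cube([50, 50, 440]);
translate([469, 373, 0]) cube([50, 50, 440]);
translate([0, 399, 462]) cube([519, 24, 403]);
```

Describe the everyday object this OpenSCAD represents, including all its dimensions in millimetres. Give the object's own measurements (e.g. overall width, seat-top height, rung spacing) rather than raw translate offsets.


A chair. The seat is a 519×423×22 mm slab with its top at z = 462 mm, on four 50×50 mm corner legs (flush with the seat edges, standing on z = 0). A flat backrest 24 mm thick, 403 mm tall, spans the full seat width and rises from the seat top along its +y edge, rear face flush with the rear of the seat.


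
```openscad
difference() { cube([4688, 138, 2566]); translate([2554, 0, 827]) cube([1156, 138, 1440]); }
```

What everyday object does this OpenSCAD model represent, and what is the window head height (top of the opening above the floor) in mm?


A wall with a window opening. The window head height is 2267 mm.

A wall with a rectangular opening subtracted — a window. Sill at z = 827, opening 1440 mm tall, so the head is at 827 + 1440 = 2267 mm.


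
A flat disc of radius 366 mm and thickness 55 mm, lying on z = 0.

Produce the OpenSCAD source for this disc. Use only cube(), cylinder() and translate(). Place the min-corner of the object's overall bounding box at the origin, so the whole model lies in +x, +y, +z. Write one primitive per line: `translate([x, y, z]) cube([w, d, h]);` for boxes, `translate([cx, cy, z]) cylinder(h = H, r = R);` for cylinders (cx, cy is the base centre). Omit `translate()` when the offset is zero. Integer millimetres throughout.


translate([366, 366, 0]) cylinder(h = 55, r = 366);


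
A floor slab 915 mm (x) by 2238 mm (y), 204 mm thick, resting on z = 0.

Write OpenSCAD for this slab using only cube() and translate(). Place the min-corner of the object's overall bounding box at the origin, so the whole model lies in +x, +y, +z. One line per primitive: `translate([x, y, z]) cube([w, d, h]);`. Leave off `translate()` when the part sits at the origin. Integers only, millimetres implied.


cube([915, 2238, 204]);


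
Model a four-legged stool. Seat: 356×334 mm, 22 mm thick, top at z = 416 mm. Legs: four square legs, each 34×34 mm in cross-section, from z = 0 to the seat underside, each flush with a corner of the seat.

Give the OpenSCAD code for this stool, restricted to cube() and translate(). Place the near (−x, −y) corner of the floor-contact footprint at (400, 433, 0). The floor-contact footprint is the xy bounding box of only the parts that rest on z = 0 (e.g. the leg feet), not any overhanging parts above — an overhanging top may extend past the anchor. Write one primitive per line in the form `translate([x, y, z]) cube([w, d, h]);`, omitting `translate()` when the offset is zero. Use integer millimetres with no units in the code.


translate([400, 433, 394]) cube([356, 334, 22]);
translate([400, 433, 0]) cube([34, 34, 394]);
translate([722, 433, 0]) cube([34, 34, 394]);
translate([400, 733, 0]) cube([34, 34, 394]);
translate([722, 733, 0]) cube([34, 34, 394]);


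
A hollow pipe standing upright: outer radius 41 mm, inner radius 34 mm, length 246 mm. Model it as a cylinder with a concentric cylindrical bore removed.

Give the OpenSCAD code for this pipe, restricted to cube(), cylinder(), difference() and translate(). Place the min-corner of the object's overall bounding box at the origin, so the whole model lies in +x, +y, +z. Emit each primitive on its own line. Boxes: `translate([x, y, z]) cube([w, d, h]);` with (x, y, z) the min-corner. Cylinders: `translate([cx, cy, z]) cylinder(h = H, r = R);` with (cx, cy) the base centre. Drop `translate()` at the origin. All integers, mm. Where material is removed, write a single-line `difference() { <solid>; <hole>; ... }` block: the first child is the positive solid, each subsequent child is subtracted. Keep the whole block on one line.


difference() { translate([41, 41, 0]) cylinder(h = 246, r = 41); translate([41, 41, 0]) cylinder(h = 246, r = 34); }


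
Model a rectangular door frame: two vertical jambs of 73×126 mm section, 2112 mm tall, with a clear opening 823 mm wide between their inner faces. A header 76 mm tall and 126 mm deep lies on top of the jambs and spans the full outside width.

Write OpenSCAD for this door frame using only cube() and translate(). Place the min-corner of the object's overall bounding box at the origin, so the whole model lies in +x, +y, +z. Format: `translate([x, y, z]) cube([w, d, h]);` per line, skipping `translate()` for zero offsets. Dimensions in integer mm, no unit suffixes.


cube([73, 126, 2112]);
translate([896, 0, 0]) cube([73, 126, 2112]);
translate([0, 0, 2112]) cube([969, 126, 76]);


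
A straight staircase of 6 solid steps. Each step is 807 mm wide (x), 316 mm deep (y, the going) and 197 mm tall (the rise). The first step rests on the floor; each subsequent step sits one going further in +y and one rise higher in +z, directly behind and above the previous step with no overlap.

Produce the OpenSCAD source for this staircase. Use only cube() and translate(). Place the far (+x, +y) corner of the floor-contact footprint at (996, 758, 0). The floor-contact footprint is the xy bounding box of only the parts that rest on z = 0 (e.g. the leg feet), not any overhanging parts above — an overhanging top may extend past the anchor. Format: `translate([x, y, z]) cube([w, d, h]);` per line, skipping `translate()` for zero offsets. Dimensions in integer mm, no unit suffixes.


translate([189, 442, 0]) cube([807, 316, 197]);
translate([189, 758, 197]) cube([807, 316, 197]);
translate([189, 1074, 394]) cube([807, 316, 197]);
translate([189, 1390, 591]) cube([807, 316, 197]);
translate([189, 1706, 788]) cube([807, 316, 197]);
translate([189, 2022, 985]) cube([807, 316, 197]);


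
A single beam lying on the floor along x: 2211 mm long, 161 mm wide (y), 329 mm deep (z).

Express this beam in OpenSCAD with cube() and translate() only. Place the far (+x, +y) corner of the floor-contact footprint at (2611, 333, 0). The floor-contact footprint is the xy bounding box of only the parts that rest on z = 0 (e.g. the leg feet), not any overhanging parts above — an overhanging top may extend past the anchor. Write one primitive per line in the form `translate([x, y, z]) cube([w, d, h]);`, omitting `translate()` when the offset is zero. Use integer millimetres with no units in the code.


translate([400, 172, 0]) cube([2211, 161, 329]);


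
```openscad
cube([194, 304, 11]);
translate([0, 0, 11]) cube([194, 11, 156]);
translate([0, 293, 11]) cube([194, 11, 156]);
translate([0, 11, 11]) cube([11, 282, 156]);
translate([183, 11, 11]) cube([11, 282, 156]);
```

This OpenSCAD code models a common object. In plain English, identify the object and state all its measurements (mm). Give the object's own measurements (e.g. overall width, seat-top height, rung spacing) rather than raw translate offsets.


An open-topped rectangular box: outside dimensions 194×304×167 mm, with a uniform wall and base thickness of 11 mm. The base is a full 194×304 slab on the floor; four walls sit on top of the base. The front and back walls (the −y and +y sides) span the full width; the two side walls fit between them.


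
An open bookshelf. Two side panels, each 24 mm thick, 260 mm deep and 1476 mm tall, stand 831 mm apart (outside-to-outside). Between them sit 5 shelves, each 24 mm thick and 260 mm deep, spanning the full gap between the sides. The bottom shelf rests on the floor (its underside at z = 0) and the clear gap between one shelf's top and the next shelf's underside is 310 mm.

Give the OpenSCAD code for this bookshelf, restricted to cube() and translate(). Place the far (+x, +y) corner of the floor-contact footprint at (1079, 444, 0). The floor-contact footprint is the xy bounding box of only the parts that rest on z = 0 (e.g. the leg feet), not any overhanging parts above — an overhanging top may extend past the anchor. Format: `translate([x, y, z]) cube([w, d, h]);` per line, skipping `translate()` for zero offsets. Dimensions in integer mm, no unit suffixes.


translate([248, 184, 0]) cube([24, 260, 1476]);
translate([1055, 184, 0]) cube([24, 260, 1476]);
translate([272, 184, 0]) cube([783, 260, 24]);
translate([272, 184, 334]) cube([783, 260, 24]);
translate([272, 184, 668]) cube([783, 260, 24]);
translate([272, 184, 1002]) cube([783, 260, 24]);
translate([272, 184, 1336]) cube([783, 260, 24]);


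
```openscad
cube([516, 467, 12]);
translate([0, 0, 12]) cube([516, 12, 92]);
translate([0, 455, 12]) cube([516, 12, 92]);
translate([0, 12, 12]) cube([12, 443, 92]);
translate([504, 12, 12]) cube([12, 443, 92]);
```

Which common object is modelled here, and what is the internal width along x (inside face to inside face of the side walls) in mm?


An open box. The internal width is 492 mm.

A 516×467 base slab with four walls standing on it — an open box. The base is 516 mm wide and the walls are 12 mm thick, so the internal width is 516 − 2 × 12 = 492 mm.


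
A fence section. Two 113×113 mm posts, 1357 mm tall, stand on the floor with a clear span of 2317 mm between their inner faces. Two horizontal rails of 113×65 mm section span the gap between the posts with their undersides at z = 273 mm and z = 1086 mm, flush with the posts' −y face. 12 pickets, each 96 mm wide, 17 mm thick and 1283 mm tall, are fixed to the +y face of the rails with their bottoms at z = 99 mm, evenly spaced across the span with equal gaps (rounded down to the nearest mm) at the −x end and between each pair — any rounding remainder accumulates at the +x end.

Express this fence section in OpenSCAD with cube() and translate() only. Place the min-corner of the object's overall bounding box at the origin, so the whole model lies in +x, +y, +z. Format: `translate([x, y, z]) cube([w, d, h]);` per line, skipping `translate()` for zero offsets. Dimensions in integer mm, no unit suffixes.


cube([113, 113, 1357]);
translate([2430, 0, 0]) cube([113, 113, 1357]);
translate([113, 0, 273]) cube([2317, 113, 65]);
translate([113, 0, 1086]) cube([2317, 113, 65]);
translate([202, 113, 99]) cube([96, 17, 1283]);
translate([387, 113, 99]) cube([96, 17, 1283]);
translate([572, 113, 99]) cube([96, 17, 1283]);
translate([757, 113, 99]) cube([96, 17, 1283]);
translate([942, 113, 99]) cube([96, 17, 1283]);
translate([1127, 113, 99]) cube([96, 17, 1283]);
translate([1312, 113, 99]) cube([96, 17, 1283]);
translate([1497, 113, 99]) cube([96, 17, 1283]);
translate([1682, 113, 99]) cube([96, 17, 1283]);
translate([1867, 113, 99]) cube([96, 17, 1283]);
translate([2052, 113, 99]) cube([96, 17, 1283]);
translate([2237, 113, 99]) cube([96, 17, 1283]);


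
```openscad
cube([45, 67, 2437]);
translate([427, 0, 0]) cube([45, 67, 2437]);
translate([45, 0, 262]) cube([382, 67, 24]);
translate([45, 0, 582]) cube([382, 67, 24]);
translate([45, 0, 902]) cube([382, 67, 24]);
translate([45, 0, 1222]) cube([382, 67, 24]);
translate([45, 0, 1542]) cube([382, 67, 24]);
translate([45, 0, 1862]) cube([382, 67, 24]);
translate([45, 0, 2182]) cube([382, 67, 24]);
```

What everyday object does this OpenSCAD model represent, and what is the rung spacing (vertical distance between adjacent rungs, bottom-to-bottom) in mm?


A ladder. The rung spacing is 320 mm.

Two tall 45×67 posts with 7 short bars between them — a ladder. Adjacent rungs sit at z = 262 and z = 582, so the spacing is 582 − 262 = 320 mm.


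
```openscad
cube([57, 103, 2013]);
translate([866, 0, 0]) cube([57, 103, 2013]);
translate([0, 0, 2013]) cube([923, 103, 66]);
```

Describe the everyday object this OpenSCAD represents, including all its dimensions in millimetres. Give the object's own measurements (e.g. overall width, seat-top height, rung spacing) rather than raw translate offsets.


A door frame. The clear opening is 809 mm wide and 2013 mm high. Two 57 mm wide jambs, 103 mm deep, stand either side of the opening from the floor to the top of the opening. A 66 mm thick head sits across the top of both jambs, spanning the full outside width of the frame.


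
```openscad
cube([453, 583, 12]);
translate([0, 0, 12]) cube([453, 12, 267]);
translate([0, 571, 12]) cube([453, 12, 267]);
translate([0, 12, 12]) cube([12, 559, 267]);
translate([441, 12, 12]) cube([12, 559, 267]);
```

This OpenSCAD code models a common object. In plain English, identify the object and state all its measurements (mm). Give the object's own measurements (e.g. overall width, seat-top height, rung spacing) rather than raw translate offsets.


An open-topped rectangular box: outside dimensions 453×583×279 mm, with a uniform wall and base thickness of 12 mm. The base is a full 453×583 slab on the floor; four walls sit on top of the base. The front and back walls (the −y and +y sides) span the full width; the two side walls fit between them.


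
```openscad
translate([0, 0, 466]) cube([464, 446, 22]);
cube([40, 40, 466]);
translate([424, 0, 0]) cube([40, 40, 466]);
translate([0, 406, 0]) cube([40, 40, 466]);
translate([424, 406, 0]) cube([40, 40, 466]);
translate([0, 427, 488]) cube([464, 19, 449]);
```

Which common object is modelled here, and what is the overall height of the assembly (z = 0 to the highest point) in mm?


A chair. The overall height is 937 mm.

A slab on four corner posts with a tall panel at the back — a chair. The seat slab sits at z = 466 with thickness 22, and the 449 mm backrest starts at the seat top, so the overall height is 466 + 22 + 449 = 937 mm.


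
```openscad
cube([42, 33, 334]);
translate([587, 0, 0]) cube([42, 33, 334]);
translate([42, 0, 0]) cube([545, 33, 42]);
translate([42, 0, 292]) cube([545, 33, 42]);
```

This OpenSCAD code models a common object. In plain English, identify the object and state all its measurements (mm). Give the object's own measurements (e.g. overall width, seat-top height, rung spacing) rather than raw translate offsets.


A rectangular picture frame lying in the x–z plane (depth along y). The opening is 545 mm wide (x) by 250 mm tall (z), surrounded by a border 42 mm wide on all four sides. The frame is 33 mm deep and is made of two full-height vertical stiles with two horizontal rails fitted between them.


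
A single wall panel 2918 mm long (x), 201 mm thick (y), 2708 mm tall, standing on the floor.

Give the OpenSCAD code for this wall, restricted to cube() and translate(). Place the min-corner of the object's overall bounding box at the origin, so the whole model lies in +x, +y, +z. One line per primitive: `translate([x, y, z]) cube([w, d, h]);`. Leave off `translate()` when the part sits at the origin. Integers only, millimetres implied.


cube([2918, 201, 2708]);


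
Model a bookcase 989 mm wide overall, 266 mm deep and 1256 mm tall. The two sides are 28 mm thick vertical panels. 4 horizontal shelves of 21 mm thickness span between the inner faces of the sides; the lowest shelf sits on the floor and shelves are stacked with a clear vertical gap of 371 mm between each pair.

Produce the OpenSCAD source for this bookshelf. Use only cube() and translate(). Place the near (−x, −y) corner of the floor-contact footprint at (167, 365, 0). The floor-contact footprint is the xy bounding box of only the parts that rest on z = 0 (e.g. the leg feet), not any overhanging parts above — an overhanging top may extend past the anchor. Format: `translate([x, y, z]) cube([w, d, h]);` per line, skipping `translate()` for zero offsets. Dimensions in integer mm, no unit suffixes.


translate([167, 365, 0]) cube([28, 266, 1256]);
translate([1128, 365, 0]) cube([28, 266, 1256]);
translate([195, 365, 0]) cube([933, 266, 21]);
translate([195, 365, 392]) cube([933, 266, 21]);
translate([195, 365, 784]) cube([933, 266, 21]);
translate([195, 365, 1176]) cube([933, 266, 21]);


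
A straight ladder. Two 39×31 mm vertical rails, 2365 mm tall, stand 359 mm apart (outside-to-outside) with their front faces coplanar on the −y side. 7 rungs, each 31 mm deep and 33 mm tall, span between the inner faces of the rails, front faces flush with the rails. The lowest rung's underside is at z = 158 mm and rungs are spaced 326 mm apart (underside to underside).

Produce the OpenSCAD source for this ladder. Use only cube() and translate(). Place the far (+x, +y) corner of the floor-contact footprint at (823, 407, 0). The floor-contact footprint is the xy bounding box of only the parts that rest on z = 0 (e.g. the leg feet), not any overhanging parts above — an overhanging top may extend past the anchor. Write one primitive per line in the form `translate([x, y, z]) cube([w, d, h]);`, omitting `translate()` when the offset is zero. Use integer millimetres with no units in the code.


translate([464, 376, 0]) cube([39, 31, 2365]);
translate([784, 376, 0]) cube([39, 31, 2365]);
translate([503, 376, 158]) cube([281, 31, 33]);
translate([503, 376, 484]) cube([281, 31, 33]);
translate([503, 376, 810]) cube([281, 31, 33]);
translate([503, 376, 1136]) cube([281, 31, 33]);
translate([503, 376, 1462]) cube([281, 31, 33]);
translate([503, 376, 1788]) cube([281, 31, 33]);
translate([503, 376, 2114]) cube([281, 31, 33]);


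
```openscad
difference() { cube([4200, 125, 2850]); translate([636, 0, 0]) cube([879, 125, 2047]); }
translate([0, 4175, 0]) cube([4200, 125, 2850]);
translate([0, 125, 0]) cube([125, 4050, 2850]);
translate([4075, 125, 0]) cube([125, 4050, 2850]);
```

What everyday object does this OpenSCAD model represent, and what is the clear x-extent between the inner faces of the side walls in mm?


A single room. The interior width is 3950 mm.

Four walls enclosing a rectangle with a door in the front wall — a room. Outside width 4200 minus two 125 mm walls gives 3950 mm.


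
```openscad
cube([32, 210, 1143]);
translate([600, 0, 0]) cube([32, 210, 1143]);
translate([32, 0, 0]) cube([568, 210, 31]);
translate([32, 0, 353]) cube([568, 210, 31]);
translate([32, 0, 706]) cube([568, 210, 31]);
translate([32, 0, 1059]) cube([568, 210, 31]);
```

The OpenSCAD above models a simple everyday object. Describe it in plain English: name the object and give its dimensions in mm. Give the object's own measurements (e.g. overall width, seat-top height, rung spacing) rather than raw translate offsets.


An open bookshelf. Two side panels, each 32 mm thick, 210 mm deep and 1143 mm tall, stand 632 mm apart (outside-to-outside). Between them sit 4 shelves, each 31 mm thick and 210 mm deep, spanning the full gap between the sides. The bottom shelf rests on the floor (its underside at z = 0) and the clear gap between one shelf's top and the next shelf's underside is 322 mm.


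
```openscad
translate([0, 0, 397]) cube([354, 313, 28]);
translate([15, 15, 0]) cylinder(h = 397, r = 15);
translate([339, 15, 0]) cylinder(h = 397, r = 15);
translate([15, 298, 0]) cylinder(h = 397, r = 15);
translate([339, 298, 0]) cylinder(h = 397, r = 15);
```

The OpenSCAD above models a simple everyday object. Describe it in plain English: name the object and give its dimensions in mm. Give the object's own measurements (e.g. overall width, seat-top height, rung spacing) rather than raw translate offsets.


A four-legged stool. The seat is a 354×313×28 mm slab whose top surface is at z = 425 mm; four round legs, each 30 mm in diameter, run from the floor (z = 0) to the underside of the seat, each leg's axis is inset half a diameter from the nearest pair of seat edges (so the leg's bounding box is flush with the corner).


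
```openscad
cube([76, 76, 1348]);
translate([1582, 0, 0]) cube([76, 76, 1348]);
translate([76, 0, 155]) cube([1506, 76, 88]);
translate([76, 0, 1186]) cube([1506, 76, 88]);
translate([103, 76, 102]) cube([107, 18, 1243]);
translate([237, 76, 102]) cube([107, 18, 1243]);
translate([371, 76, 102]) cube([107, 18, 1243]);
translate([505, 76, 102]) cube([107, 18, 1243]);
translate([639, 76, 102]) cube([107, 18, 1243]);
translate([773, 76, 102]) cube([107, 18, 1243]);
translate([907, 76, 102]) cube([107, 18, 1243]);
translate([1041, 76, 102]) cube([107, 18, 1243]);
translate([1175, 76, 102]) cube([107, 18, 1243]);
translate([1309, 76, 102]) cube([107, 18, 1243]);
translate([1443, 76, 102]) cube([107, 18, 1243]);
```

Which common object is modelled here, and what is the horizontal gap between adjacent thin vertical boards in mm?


A fence section. The picket gap is 27 mm.

Two posts, two rails, 11 pickets — a fence section. Span 1506 mm holds 11 pickets of 107 mm with 12 equal gaps: ⌊(1506 − 11·107) / 12⌋ = 27 mm.


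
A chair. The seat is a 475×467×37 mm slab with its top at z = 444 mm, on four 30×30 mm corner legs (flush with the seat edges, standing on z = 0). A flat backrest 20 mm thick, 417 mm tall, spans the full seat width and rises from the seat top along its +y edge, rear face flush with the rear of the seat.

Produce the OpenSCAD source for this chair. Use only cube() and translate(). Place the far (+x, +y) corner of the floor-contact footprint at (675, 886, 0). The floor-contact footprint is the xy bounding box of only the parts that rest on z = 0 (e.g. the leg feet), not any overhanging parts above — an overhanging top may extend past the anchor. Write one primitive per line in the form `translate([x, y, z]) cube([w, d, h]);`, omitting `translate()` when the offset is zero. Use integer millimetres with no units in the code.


translate([200, 419, 407]) cube([475, 467, 37]);
translate([200, 419, 0]) cube([30, 30, 407]);
translate([645, 419, 0]) cube([30, 30, 407]);
translate([200, 856, 0]) cube([30, 30, 407]);
translate([645, 856, 0]) cube([30, 30, 407]);
translate([200, 866, 444]) cube([475, 20, 417]);


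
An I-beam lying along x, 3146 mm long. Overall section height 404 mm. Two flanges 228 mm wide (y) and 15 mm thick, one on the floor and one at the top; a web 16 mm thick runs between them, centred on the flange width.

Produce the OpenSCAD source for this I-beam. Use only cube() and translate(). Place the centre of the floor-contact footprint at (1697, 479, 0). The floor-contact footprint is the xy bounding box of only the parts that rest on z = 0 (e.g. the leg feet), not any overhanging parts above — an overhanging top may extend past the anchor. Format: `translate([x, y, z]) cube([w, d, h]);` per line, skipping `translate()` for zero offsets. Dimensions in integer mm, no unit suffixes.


translate([124, 365, 0]) cube([3146, 228, 15]);
translate([124, 471, 15]) cube([3146, 16, 374]);
translate([124, 365, 389]) cube([3146, 228, 15]);


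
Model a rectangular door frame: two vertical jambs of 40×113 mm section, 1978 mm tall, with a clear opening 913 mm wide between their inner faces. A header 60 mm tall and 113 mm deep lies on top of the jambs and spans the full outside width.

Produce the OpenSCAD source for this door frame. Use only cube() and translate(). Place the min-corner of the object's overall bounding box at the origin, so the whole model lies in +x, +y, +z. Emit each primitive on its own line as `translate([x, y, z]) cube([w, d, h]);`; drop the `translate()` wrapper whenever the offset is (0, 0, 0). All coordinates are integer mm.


cube([40, 113, 1978]);
translate([953, 0, 0]) cube([40, 113, 1978]);
translate([0, 0, 1978]) cube([993, 113, 60]);


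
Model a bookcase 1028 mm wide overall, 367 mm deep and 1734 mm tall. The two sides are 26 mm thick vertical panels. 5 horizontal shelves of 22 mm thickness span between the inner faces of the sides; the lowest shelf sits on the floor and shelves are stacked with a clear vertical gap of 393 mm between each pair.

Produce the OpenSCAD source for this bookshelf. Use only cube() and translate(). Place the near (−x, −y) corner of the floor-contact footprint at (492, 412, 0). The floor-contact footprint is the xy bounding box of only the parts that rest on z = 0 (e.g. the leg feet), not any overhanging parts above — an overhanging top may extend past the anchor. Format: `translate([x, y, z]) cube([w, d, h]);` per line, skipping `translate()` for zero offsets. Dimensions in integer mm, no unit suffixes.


translate([492, 412, 0]) cube([26, 367, 1734]);
translate([1494, 412, 0]) cube([26, 367, 1734]);
translate([518, 412, 0]) cube([976, 367, 22]);
translate([518, 412, 415]) cube([976, 367, 22]);
translate([518, 412, 830]) cube([976, 367, 22]);
translate([518, 412, 1245]) cube([976, 367, 22]);
translate([518, 412, 1660]) cube([976, 367, 22]);


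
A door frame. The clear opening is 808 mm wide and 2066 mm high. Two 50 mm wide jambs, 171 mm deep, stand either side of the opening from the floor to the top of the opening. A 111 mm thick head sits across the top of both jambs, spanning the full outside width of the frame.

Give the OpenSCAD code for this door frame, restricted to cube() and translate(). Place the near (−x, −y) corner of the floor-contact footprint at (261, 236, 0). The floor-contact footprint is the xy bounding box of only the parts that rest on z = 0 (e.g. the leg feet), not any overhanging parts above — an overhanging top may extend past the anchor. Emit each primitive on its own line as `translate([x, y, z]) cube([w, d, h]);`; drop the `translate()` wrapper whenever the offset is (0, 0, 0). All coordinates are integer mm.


translate([261, 236, 0]) cube([50, 171, 2066]);
translate([1119, 236, 0]) cube([50, 171, 2066]);
translate([261, 236, 2066]) cube([908, 171, 111]);


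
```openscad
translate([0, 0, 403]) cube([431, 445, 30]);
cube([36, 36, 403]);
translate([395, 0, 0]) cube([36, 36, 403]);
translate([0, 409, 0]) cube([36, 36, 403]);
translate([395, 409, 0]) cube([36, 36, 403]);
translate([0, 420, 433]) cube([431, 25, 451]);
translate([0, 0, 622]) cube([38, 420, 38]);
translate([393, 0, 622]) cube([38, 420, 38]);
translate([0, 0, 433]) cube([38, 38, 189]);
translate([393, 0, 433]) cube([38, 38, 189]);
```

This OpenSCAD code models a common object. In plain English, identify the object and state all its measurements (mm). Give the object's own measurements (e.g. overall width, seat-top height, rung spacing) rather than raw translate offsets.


A chair. The seat is a 431×445×30 mm slab with its top at z = 433 mm, on four 36×36 mm corner legs (flush with the seat edges, standing on z = 0). A flat backrest 25 mm thick, 451 mm tall, spans the full seat width and rises from the seat top along its +y edge, rear face flush with the rear of the seat. Two armrests of 38×38 mm section run along each side from the seat's front edge to the front of the backrest, top faces 227 mm above the seat top and outer faces flush with the seat's x-edges; a 38×38 mm post under the front of each armrest stands on the seat at the front corner.


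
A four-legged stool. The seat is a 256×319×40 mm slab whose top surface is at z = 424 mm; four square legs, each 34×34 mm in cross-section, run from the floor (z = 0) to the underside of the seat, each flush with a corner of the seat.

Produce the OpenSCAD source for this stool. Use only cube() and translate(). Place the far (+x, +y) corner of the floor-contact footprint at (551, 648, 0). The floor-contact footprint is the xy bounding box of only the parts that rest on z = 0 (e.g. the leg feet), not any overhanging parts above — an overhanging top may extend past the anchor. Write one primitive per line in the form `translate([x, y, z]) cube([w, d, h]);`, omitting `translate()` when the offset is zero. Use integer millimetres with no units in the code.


translate([295, 329, 384]) cube([256, 319, 40]);
translate([295, 329, 0]) cube([34, 34, 384]);
translate([517, 329, 0]) cube([34, 34, 384]);
translate([295, 614, 0]) cube([34, 34, 384]);
translate([517, 614, 0]) cube([34, 34, 384]);


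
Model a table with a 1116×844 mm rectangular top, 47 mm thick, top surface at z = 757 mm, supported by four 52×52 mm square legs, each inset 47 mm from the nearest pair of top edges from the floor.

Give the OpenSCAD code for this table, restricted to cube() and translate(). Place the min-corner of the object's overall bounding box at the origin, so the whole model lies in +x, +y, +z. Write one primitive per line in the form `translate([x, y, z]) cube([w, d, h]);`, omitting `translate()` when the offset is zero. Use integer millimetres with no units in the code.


translate([0, 0, 710]) cube([1116, 844, 47]);
translate([47, 47, 0]) cube([52, 52, 710]);
translate([1017, 47, 0]) cube([52, 52, 710]);
translate([47, 745, 0]) cube([52, 52, 710]);
translate([1017, 745, 0]) cube([52, 52, 710]);


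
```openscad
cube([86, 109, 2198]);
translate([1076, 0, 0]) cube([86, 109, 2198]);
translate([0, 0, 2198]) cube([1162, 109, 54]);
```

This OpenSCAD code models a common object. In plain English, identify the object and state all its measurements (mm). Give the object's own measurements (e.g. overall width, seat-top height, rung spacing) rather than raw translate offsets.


A door frame. The clear opening is 990 mm wide and 2198 mm high. Two 86 mm wide jambs, 109 mm deep, stand either side of the opening from the floor to the top of the opening. A 54 mm thick head sits across the top of both jambs, spanning the full outside width of the frame.


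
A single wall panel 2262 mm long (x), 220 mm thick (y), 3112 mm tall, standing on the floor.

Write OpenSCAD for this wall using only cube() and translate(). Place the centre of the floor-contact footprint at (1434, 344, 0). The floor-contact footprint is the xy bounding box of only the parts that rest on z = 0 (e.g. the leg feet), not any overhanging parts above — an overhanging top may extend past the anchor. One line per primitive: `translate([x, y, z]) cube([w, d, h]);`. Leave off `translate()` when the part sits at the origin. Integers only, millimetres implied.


translate([303, 234, 0]) cube([2262, 220, 3112]);
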